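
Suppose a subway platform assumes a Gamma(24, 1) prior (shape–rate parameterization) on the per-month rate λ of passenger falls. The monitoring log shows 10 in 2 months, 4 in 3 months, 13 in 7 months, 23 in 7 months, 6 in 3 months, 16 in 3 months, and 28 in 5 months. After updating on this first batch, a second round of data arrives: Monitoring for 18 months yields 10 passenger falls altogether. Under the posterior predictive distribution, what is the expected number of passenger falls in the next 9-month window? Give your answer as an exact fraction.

Total count: 10 + 4 + 13 + 23 + 6 + 16 + 28 = 100.
Total exposure: 2 + 3 + 7 + 7 + 3 + 3 + 5 = 30 months.
After the first batch: Gamma(24 + 100, 1 + 30) = Gamma(124, 31).
Total count 10 over total exposure 18 months.
After the second batch: Gamma(124 + 10, 31 + 18) = Gamma(134, 49).
Predictive mean over a 9-month window = T·E[λ|data] = 9·134/49 = 1206/49.

1206/49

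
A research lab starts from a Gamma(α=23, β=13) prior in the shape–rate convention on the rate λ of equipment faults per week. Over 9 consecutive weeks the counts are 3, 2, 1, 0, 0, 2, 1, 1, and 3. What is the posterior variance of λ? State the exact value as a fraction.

Total count: 3 + 2 + 1 + 0 + 0 + 2 + 1 + 1 + 3 = 13.
Total exposure: 9 weeks.
By Gamma–Poisson conjugacy, the posterior is Gamma(α + Σx, β + Σt) = Gamma(23 + 13, 13 + 9) = Gamma(36, 22).
Posterior variance = α'/β'² = 36/484 = 9/121.

9/121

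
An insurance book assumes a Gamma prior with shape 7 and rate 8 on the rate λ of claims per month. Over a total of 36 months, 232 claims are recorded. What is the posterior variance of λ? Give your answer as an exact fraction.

239/1936

Total count 232 over total exposure 36 months.
Conjugate update: add total count to the shape and total exposure to the rate, giving Gamma(239, 44).
Posterior variance = α'/β'² = 239/1936.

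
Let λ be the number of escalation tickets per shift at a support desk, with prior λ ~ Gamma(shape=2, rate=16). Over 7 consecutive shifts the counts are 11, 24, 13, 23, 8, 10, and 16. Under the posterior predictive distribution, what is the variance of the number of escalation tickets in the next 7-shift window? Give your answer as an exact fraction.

Total count: 11 + 24 + 13 + 23 + 8 + 10 + 16 = 105.
Total exposure: 7 shifts.
Gamma(α, β) with Poisson data over total exposure Σt gives posterior Gamma(α+Σx, β+Σt) = Gamma(107, 23).
The posterior predictive for a window of length T is Negative Binomial with variance T·α'·(β'+T)/β'² = 7·107·30/529 = 22470/529.

22470/529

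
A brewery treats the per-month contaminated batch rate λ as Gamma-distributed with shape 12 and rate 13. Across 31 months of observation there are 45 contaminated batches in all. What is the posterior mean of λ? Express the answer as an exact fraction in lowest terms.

57/44

Total count 45 over total exposure 31 months.
Posterior: α' = 12 + 45 = 57, β' = 13 + 31 = 44.
Posterior mean = α'/β' = 57/44.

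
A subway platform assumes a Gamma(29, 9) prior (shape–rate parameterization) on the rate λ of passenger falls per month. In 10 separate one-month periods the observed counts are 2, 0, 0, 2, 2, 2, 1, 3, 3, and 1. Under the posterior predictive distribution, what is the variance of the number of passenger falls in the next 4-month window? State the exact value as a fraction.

4140/361

Total count: 2 + 0 + 0 + 2 + 2 + 2 + 1 + 3 + 3 + 1 = 16.
Total exposure: 10 months.
By Gamma–Poisson conjugacy, the posterior is Gamma(α + Σx, β + Σt) = Gamma(29 + 16, 9 + 10) = Gamma(45, 19).
The posterior predictive for a window of length T is Negative Binomial with variance T·α'·(β'+T)/β'² = 4·45·23/361 = 4140/361.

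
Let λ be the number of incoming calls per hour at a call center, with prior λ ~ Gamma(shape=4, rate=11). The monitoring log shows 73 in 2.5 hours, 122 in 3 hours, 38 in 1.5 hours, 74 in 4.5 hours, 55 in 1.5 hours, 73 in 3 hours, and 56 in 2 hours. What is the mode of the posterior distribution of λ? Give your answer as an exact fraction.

Total count: 73 + 122 + 38 + 74 + 55 + 73 + 56 = 491.
Total exposure: 2.5 + 3 + 1.5 + 4.5 + 1.5 + 3 + 2 = 18 hours.
Conjugate update: add total count to the shape and total exposure to the rate, giving Gamma(495, 29).
Posterior mode = (α'−1)/β' = 494/29.

494/29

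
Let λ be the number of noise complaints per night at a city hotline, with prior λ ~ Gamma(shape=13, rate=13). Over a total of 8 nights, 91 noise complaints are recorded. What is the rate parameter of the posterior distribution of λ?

21

Total count 91 over total exposure 8 nights.
By Gamma–Poisson conjugacy, the posterior is Gamma(α + Σx, β + Σt) = Gamma(13 + 91, 13 + 8) = Gamma(104, 21).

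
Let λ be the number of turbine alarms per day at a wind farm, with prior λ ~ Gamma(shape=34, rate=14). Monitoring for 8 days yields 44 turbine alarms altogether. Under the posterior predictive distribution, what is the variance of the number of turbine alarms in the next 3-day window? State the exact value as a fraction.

2925/242

Total count 44 over total exposure 8 days.
The Gamma prior is conjugate for the Poisson rate, so λ | data ~ Gamma(34+44, 14+8) = Gamma(78, 22).
The posterior predictive for a window of length T is Negative Binomial with variance T·α'·(β'+T)/β'² = 3·78·25/484 = 2925/242.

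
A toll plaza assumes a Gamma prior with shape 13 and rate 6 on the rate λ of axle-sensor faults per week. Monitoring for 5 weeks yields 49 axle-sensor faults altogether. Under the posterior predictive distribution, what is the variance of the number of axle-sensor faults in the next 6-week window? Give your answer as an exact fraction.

Total count 49 over total exposure 5 weeks.
Gamma(α, β) with Poisson data over total exposure Σt gives posterior Gamma(α+Σx, β+Σt) = Gamma(62, 11).
The posterior predictive for a window of length T is Negative Binomial with variance T·α'·(β'+T)/β'² = 6·62·17/121 = 6324/121.

6324/121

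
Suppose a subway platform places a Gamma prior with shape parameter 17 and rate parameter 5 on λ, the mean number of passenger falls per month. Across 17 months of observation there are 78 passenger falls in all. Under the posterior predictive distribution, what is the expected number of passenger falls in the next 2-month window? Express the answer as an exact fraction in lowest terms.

95/11

Total count 78 over total exposure 17 months.
Posterior: α' = 17 + 78 = 95, β' = 5 + 17 = 22.
Predictive mean over a 2-month window = T·E[λ|data] = 2·95/22 = 95/11.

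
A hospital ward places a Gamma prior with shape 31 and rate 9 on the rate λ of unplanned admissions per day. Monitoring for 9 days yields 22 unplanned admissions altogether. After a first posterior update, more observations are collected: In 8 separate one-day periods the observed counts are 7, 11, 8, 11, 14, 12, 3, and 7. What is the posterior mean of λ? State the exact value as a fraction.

63/13

Total count 22 over total exposure 9 days.
After the first batch: Gamma(31 + 22, 9 + 9) = Gamma(53, 18).
Total count: 7 + 11 + 8 + 11 + 14 + 12 + 3 + 7 = 73.
Total exposure: 8 days.
After the second batch: Gamma(53 + 73, 18 + 8) = Gamma(126, 26).
Posterior mean = α'/β' = 126/26 = 63/13.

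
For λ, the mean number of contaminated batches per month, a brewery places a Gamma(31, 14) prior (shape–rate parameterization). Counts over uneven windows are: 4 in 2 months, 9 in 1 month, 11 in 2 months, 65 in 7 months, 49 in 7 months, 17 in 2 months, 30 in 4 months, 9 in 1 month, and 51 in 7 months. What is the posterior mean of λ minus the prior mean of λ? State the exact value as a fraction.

Total count: 4 + 9 + 11 + 65 + 49 + 17 + 30 + 9 + 51 = 245.
Total exposure: 2 + 1 + 2 + 7 + 7 + 2 + 4 + 1 + 7 = 33 months.
By Gamma–Poisson conjugacy, the posterior is Gamma(α + Σx, β + Σt) = Gamma(31 + 245, 14 + 33) = Gamma(276, 47).
Posterior mean = 276/47 = 276/47; prior mean = 31/14 = 31/14. Difference = 276/47 − 31/14 = 2407/658.

2407/658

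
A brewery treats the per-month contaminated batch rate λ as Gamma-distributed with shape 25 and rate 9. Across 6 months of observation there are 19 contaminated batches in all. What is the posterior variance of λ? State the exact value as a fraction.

44/225

Total count 19 over total exposure 6 months.
Conjugate update: add total count to the shape and total exposure to the rate, giving Gamma(44, 15).
Posterior variance = α'/β'² = 44/225.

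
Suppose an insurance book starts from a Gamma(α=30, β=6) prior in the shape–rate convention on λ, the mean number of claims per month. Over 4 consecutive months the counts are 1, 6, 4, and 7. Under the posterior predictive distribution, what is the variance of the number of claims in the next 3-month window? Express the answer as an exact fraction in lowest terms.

468/25

Total count: 1 + 6 + 4 + 7 = 18.
Total exposure: 4 months.
Posterior: α' = 30 + 18 = 48, β' = 6 + 4 = 10.
The posterior predictive for a window of length T is Negative Binomial with variance T·α'·(β'+T)/β'² = 3·48·13/100 = 468/25.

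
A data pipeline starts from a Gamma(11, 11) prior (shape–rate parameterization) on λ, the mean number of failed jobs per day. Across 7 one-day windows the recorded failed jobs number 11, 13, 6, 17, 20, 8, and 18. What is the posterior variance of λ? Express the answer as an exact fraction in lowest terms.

Total count: 11 + 13 + 6 + 17 + 20 + 8 + 18 = 93.
Total exposure: 7 days.
Posterior: α' = 11 + 93 = 104, β' = 11 + 7 = 18.
Posterior variance = α'/β'² = 104/324 = 26/81.

26/81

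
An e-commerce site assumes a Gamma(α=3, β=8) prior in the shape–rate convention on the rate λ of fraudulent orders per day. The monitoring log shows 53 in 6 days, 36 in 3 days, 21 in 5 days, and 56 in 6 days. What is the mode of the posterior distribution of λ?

6

Total count: 53 + 36 + 21 + 56 = 166.
Total exposure: 6 + 3 + 5 + 6 = 20 days.
Gamma(α, β) with Poisson data over total exposure Σt gives posterior Gamma(α+Σx, β+Σt) = Gamma(169, 28).
Posterior mode = (α'−1)/β' = 168/28 = 6.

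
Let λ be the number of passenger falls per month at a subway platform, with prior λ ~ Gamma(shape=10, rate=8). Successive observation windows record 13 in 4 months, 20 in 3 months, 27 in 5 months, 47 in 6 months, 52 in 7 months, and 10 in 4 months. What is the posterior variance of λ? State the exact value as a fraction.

179/1369

Total count: 13 + 20 + 27 + 47 + 52 + 10 = 169.
Total exposure: 4 + 3 + 5 + 6 + 7 + 4 = 29 months.
By Gamma–Poisson conjugacy, the posterior is Gamma(α + Σx, β + Σt) = Gamma(10 + 169, 8 + 29) = Gamma(179, 37).
Posterior variance = α'/β'² = 179/1369.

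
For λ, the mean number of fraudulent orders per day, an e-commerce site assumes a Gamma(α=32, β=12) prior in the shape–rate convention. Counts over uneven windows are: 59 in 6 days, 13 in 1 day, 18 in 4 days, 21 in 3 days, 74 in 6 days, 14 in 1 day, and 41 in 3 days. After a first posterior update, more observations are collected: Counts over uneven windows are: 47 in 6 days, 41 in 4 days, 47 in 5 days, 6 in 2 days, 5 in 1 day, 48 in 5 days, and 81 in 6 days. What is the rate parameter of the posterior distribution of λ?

Total count: 59 + 13 + 18 + 21 + 74 + 14 + 41 = 240.
Total exposure: 6 + 1 + 4 + 3 + 6 + 1 + 3 = 24 days.
After the first batch: Gamma(32 + 240, 12 + 24) = Gamma(272, 36).
Total count: 47 + 41 + 47 + 6 + 5 + 48 + 81 = 275.
Total exposure: 6 + 4 + 5 + 2 + 1 + 5 + 6 = 29 days.
After the second batch: Gamma(272 + 275, 36 + 29) = Gamma(547, 65).

65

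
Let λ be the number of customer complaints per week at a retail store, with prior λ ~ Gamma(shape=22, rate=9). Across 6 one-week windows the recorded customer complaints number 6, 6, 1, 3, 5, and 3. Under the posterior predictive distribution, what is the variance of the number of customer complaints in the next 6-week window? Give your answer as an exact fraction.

644/25

Total count: 6 + 6 + 1 + 3 + 5 + 3 = 24.
Total exposure: 6 weeks.
Gamma(α, β) with Poisson data over total exposure Σt gives posterior Gamma(α+Σx, β+Σt) = Gamma(46, 15).
The posterior predictive for a window of length T is Negative Binomial with variance T·α'·(β'+T)/β'² = 6·46·21/225 = 644/25.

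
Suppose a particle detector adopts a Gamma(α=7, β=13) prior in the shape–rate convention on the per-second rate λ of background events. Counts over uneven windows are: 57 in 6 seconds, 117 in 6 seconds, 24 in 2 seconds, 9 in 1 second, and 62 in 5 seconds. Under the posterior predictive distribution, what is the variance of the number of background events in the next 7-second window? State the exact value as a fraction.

Total count: 57 + 117 + 24 + 9 + 62 = 269.
Total exposure: 6 + 6 + 2 + 1 + 5 = 20 seconds.
The Gamma prior is conjugate for the Poisson rate, so λ | data ~ Gamma(7+269, 13+20) = Gamma(276, 33).
The posterior predictive for a window of length T is Negative Binomial with variance T·α'·(β'+T)/β'² = 7·276·40/1089 = 25760/363.

25760/363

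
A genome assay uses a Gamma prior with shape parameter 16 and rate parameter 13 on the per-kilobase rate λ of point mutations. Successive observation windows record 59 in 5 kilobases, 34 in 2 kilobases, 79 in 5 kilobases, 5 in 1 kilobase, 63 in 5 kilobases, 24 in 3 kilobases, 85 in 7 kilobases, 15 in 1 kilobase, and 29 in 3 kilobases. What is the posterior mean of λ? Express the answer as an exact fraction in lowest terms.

409/45

Total count: 59 + 34 + 79 + 5 + 63 + 24 + 85 + 15 + 29 = 393.
Total exposure: 5 + 2 + 5 + 1 + 5 + 3 + 7 + 1 + 3 = 32 kilobases.
Gamma(α, β) with Poisson data over total exposure Σt gives posterior Gamma(α+Σx, β+Σt) = Gamma(409, 45).
Posterior mean = α'/β' = 409/45.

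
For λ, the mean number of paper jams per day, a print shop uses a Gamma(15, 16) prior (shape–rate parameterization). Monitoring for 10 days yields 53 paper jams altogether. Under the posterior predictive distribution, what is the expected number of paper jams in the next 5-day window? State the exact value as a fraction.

170/13

Total count 53 over total exposure 10 days.
The Gamma prior is conjugate for the Poisson rate, so λ | data ~ Gamma(15+53, 16+10) = Gamma(68, 26).
Predictive mean over a 5-day window = T·E[λ|data] = 5·68/26 = 170/13.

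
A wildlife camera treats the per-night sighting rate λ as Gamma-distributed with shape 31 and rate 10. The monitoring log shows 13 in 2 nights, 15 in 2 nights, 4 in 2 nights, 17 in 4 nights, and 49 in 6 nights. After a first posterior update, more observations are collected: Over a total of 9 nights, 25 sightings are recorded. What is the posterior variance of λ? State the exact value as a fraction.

Total count: 13 + 15 + 4 + 17 + 49 = 98.
Total exposure: 2 + 2 + 2 + 4 + 6 = 16 nights.
After the first batch: Gamma(31 + 98, 10 + 16) = Gamma(129, 26).
Total count 25 over total exposure 9 nights.
After the second batch: Gamma(129 + 25, 26 + 9) = Gamma(154, 35).
Posterior variance = α'/β'² = 154/1225 = 22/175.

22/175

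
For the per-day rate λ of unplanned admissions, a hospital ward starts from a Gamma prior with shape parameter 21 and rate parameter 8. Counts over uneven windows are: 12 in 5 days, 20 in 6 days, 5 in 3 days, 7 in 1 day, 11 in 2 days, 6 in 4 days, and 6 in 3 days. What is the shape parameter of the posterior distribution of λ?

88

Total count: 12 + 20 + 5 + 7 + 11 + 6 + 6 = 67.
Total exposure: 5 + 6 + 3 + 1 + 2 + 4 + 3 = 24 days.
By Gamma–Poisson conjugacy, the posterior is Gamma(α + Σx, β + Σt) = Gamma(21 + 67, 8 + 24) = Gamma(88, 32).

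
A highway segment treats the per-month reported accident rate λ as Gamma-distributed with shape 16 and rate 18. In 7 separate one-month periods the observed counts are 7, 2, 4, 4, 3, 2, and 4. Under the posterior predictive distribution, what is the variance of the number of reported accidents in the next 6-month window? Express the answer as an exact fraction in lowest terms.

7812/625

Total count: 7 + 2 + 4 + 4 + 3 + 2 + 4 = 26.
Total exposure: 7 months.
The Gamma prior is conjugate for the Poisson rate, so λ | data ~ Gamma(16+26, 18+7) = Gamma(42, 25).
The posterior predictive for a window of length T is Negative Binomial with variance T·α'·(β'+T)/β'² = 6·42·31/625 = 7812/625.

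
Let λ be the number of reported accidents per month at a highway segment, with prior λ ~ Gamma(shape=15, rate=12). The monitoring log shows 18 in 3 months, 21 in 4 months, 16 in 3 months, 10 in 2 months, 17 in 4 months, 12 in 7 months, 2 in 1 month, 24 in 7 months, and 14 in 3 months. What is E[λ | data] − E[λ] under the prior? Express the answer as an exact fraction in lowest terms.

183/92

Total count: 18 + 21 + 16 + 10 + 17 + 12 + 2 + 24 + 14 = 134.
Total exposure: 3 + 4 + 3 + 2 + 4 + 7 + 1 + 7 + 3 = 34 months.
Gamma(α, β) with Poisson data over total exposure Σt gives posterior Gamma(α+Σx, β+Σt) = Gamma(149, 46).
Posterior mean = 149/46 = 149/46; prior mean = 15/12 = 5/4. Difference = 149/46 − 5/4 = 183/92.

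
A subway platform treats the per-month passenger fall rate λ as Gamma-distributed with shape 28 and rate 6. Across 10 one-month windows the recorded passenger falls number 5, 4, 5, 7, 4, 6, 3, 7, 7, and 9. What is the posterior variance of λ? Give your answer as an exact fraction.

Total count: 5 + 4 + 5 + 7 + 4 + 6 + 3 + 7 + 7 + 9 = 57.
Total exposure: 10 months.
Posterior: α' = 28 + 57 = 85, β' = 6 + 10 = 16.
Posterior variance = α'/β'² = 85/256.

85/256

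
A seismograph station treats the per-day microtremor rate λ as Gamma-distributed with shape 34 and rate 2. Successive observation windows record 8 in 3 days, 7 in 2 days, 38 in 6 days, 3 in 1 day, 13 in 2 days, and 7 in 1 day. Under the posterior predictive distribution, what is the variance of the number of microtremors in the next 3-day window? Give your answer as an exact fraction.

Total count: 8 + 7 + 38 + 3 + 13 + 7 = 76.
Total exposure: 3 + 2 + 6 + 1 + 2 + 1 = 15 days.
Posterior: α' = 34 + 76 = 110, β' = 2 + 15 = 17.
The posterior predictive for a window of length T is Negative Binomial with variance T·α'·(β'+T)/β'² = 3·110·20/289 = 6600/289.

6600/289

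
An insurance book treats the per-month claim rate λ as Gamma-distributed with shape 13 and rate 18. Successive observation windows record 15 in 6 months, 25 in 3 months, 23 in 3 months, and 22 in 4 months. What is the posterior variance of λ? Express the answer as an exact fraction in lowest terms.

Total count: 15 + 25 + 23 + 22 = 85.
Total exposure: 6 + 3 + 3 + 4 = 16 months.
Gamma(α, β) with Poisson data over total exposure Σt gives posterior Gamma(α+Σx, β+Σt) = Gamma(98, 34).
Posterior variance = α'/β'² = 98/1156 = 49/578.

49/578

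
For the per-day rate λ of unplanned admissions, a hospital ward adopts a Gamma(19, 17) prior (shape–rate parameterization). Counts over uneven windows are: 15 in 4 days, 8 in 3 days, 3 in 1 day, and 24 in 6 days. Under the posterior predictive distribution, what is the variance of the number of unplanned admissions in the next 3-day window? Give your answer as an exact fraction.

Total count: 15 + 8 + 3 + 24 = 50.
Total exposure: 4 + 3 + 1 + 6 = 14 days.
Gamma(α, β) with Poisson data over total exposure Σt gives posterior Gamma(α+Σx, β+Σt) = Gamma(69, 31).
The posterior predictive for a window of length T is Negative Binomial with variance T·α'·(β'+T)/β'² = 3·69·34/961 = 7038/961.

7038/961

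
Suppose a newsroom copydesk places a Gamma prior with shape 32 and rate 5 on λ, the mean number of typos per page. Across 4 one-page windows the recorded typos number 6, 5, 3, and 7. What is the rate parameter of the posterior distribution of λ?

Total count: 6 + 5 + 3 + 7 = 21.
Total exposure: 4 pages.
By Gamma–Poisson conjugacy, the posterior is Gamma(α + Σx, β + Σt) = Gamma(32 + 21, 5 + 4) = Gamma(53, 9).

9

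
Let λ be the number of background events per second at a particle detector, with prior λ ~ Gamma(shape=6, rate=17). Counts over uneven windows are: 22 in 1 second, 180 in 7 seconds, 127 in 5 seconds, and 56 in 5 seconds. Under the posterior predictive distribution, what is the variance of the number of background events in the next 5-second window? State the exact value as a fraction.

Total count: 22 + 180 + 127 + 56 = 385.
Total exposure: 1 + 7 + 5 + 5 = 18 seconds.
The Gamma prior is conjugate for the Poisson rate, so λ | data ~ Gamma(6+385, 17+18) = Gamma(391, 35).
The posterior predictive for a window of length T is Negative Binomial with variance T·α'·(β'+T)/β'² = 5·391·40/1225 = 3128/49.

3128/49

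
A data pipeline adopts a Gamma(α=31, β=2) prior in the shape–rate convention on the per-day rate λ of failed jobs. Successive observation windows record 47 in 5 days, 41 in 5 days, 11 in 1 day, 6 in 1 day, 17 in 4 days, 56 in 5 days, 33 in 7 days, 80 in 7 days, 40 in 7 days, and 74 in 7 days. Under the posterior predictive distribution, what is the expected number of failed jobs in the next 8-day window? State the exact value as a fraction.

Total count: 47 + 41 + 11 + 6 + 17 + 56 + 33 + 80 + 40 + 74 = 405.
Total exposure: 5 + 5 + 1 + 1 + 4 + 5 + 7 + 7 + 7 + 7 = 49 days.
Conjugate update: add total count to the shape and total exposure to the rate, giving Gamma(436, 51).
Predictive mean over an 8-day window = T·E[λ|data] = 8·436/51 = 3488/51.

3488/51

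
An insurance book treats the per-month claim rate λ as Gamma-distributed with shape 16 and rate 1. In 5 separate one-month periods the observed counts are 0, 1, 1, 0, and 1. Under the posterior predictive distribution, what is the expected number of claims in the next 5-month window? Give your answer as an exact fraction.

Total count: 0 + 1 + 1 + 0 + 1 = 3.
Total exposure: 5 months.
Conjugate update: add total count to the shape and total exposure to the rate, giving Gamma(19, 6).
Predictive mean over a 5-month window = T·E[λ|data] = 5·19/6 = 95/6.

95/6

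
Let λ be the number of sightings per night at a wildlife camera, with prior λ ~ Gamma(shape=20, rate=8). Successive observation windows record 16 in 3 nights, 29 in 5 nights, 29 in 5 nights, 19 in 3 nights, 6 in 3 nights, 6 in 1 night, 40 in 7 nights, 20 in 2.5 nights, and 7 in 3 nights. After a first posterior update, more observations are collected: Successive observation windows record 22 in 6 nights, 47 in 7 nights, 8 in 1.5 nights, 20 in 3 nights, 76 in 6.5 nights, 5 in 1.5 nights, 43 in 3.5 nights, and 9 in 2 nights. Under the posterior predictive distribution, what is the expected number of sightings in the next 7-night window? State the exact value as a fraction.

Total count: 16 + 29 + 29 + 19 + 6 + 6 + 40 + 20 + 7 = 172.
Total exposure: 3 + 5 + 5 + 3 + 3 + 1 + 7 + 2.5 + 3 = 32.5 nights.
After the first batch: Gamma(20 + 172, 8 + 32.5) = Gamma(192, 81/2).
Total count: 22 + 47 + 8 + 20 + 76 + 5 + 43 + 9 = 230.
Total exposure: 6 + 7 + 1.5 + 3 + 6.5 + 1.5 + 3.5 + 2 = 31 nights.
After the second batch: Gamma(192 + 230, 81/2 + 31) = Gamma(422, 143/2).
Predictive mean over a 7-night window = T·E[λ|data] = 7·422/(143/2) = 5908/143.

5908/143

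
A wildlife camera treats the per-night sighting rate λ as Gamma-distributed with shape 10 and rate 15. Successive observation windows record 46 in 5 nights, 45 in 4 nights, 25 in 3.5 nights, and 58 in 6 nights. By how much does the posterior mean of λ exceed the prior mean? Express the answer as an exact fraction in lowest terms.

970/201

Total count: 46 + 45 + 25 + 58 = 174.
Total exposure: 5 + 4 + 3.5 + 6 = 18.5 nights.
By Gamma–Poisson conjugacy, the posterior is Gamma(α + Σx, β + Σt) = Gamma(10 + 174, 15 + 18.5) = Gamma(184, 67/2).
Posterior mean = 184/(67/2) = 368/67; prior mean = 10/15 = 2/3. Difference = 368/67 − 2/3 = 970/201.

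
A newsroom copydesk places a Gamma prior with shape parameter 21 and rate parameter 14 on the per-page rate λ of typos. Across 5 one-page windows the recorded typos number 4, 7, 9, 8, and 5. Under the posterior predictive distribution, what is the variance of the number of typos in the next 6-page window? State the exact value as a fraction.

Total count: 4 + 7 + 9 + 8 + 5 = 33.
Total exposure: 5 pages.
The Gamma prior is conjugate for the Poisson rate, so λ | data ~ Gamma(21+33, 14+5) = Gamma(54, 19).
The posterior predictive for a window of length T is Negative Binomial with variance T·α'·(β'+T)/β'² = 6·54·25/361 = 8100/361.

8100/361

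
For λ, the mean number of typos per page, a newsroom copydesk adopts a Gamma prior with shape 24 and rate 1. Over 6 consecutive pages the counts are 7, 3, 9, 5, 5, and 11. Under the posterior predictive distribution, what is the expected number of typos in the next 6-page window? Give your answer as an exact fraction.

Total count: 7 + 3 + 9 + 5 + 5 + 11 = 40.
Total exposure: 6 pages.
Gamma(α, β) with Poisson data over total exposure Σt gives posterior Gamma(α+Σx, β+Σt) = Gamma(64, 7).
Predictive mean over a 6-page window = T·E[λ|data] = 6·64/7 = 384/7.

384/7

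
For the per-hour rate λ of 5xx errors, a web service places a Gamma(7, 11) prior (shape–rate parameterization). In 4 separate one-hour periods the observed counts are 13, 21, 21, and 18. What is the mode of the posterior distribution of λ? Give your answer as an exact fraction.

79/15

Total count: 13 + 21 + 21 + 18 = 73.
Total exposure: 4 hours.
Gamma(α, β) with Poisson data over total exposure Σt gives posterior Gamma(α+Σx, β+Σt) = Gamma(80, 15).
Posterior mode = (α'−1)/β' = 79/15.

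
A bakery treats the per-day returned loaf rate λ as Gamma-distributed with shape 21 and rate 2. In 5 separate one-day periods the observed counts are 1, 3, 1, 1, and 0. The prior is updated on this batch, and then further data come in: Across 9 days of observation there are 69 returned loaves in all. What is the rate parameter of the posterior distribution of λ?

Total count: 1 + 3 + 1 + 1 + 0 = 6.
Total exposure: 5 days.
After the first batch: Gamma(21 + 6, 2 + 5) = Gamma(27, 7).
Total count 69 over total exposure 9 days.
After the second batch: Gamma(27 + 69, 7 + 9) = Gamma(96, 16).

16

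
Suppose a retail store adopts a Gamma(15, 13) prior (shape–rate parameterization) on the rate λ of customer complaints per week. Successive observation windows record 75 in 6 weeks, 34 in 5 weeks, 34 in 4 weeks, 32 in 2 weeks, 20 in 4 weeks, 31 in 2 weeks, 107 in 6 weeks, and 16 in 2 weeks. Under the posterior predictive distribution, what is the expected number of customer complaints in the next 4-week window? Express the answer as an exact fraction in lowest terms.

364/11

Total count: 75 + 34 + 34 + 32 + 20 + 31 + 107 + 16 = 349.
Total exposure: 6 + 5 + 4 + 2 + 4 + 2 + 6 + 2 = 31 weeks.
The Gamma prior is conjugate for the Poisson rate, so λ | data ~ Gamma(15+349, 13+31) = Gamma(364, 44).
Predictive mean over a 4-week window = T·E[λ|data] = 4·364/44 = 364/11.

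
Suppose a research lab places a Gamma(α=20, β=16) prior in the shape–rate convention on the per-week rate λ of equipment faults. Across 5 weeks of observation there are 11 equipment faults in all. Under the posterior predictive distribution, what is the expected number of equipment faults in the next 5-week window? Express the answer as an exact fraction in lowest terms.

Total count 11 over total exposure 5 weeks.
Conjugate update: add total count to the shape and total exposure to the rate, giving Gamma(31, 21).
Predictive mean over a 5-week window = T·E[λ|data] = 5·31/21 = 155/21.

155/21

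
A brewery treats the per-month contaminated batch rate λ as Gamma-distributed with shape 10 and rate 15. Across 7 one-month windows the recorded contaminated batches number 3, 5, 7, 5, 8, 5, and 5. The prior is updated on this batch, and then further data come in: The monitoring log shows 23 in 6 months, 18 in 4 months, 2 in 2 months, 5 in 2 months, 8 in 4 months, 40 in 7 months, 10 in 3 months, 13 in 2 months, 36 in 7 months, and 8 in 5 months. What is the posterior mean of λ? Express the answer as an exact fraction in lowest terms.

Total count: 3 + 5 + 7 + 5 + 8 + 5 + 5 = 38.
Total exposure: 7 months.
After the first batch: Gamma(10 + 38, 15 + 7) = Gamma(48, 22).
Total count: 23 + 18 + 2 + 5 + 8 + 40 + 10 + 13 + 36 + 8 = 163.
Total exposure: 6 + 4 + 2 + 2 + 4 + 7 + 3 + 2 + 7 + 5 = 42 months.
After the second batch: Gamma(48 + 163, 22 + 42) = Gamma(211, 64).
Posterior mean = α'/β' = 211/64.

211/64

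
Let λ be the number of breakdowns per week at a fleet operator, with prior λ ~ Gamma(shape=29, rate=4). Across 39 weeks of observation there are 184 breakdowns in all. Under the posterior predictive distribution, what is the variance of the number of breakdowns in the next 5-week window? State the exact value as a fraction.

Total count 184 over total exposure 39 weeks.
Posterior: α' = 29 + 184 = 213, β' = 4 + 39 = 43.
The posterior predictive for a window of length T is Negative Binomial with variance T·α'·(β'+T)/β'² = 5·213·48/1849 = 51120/1849.

51120/1849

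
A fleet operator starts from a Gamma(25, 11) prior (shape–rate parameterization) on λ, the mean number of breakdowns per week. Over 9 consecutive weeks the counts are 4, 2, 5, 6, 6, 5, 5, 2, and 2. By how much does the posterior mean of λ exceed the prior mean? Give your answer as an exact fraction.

Total count: 4 + 2 + 5 + 6 + 6 + 5 + 5 + 2 + 2 = 37.
Total exposure: 9 weeks.
Gamma(α, β) with Poisson data over total exposure Σt gives posterior Gamma(α+Σx, β+Σt) = Gamma(62, 20).
Posterior mean = 62/20 = 31/10; prior mean = 25/11 = 25/11. Difference = 31/10 − 25/11 = 91/110.

91/110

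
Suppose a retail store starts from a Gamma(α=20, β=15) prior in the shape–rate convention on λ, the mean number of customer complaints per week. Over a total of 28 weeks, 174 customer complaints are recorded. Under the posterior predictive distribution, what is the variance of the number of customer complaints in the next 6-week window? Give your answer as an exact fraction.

57036/1849

Total count 174 over total exposure 28 weeks.
Conjugate update: add total count to the shape and total exposure to the rate, giving Gamma(194, 43).
The posterior predictive for a window of length T is Negative Binomial with variance T·α'·(β'+T)/β'² = 6·194·49/1849 = 57036/1849.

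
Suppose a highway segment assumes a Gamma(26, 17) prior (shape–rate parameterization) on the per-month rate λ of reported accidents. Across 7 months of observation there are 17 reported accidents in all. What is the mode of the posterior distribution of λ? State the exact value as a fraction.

Total count 17 over total exposure 7 months.
By Gamma–Poisson conjugacy, the posterior is Gamma(α + Σx, β + Σt) = Gamma(26 + 17, 17 + 7) = Gamma(43, 24).
Posterior mode = (α'−1)/β' = 42/24 = 7/4.

7/4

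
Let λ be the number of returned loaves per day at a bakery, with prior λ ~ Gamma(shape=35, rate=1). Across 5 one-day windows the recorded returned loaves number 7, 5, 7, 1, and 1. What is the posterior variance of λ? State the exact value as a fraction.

14/9

Total count: 7 + 5 + 7 + 1 + 1 = 21.
Total exposure: 5 days.
Gamma(α, β) with Poisson data over total exposure Σt gives posterior Gamma(α+Σx, β+Σt) = Gamma(56, 6).
Posterior variance = α'/β'² = 56/36 = 14/9.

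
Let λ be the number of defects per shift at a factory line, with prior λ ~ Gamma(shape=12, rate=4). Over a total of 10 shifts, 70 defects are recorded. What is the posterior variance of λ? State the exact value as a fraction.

41/98

Total count 70 over total exposure 10 shifts.
Gamma(α, β) with Poisson data over total exposure Σt gives posterior Gamma(α+Σx, β+Σt) = Gamma(82, 14).
Posterior variance = α'/β'² = 82/196 = 41/98.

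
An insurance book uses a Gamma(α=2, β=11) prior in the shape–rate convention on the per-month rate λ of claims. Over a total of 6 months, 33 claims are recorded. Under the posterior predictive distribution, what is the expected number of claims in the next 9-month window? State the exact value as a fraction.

Total count 33 over total exposure 6 months.
The Gamma prior is conjugate for the Poisson rate, so λ | data ~ Gamma(2+33, 11+6) = Gamma(35, 17).
Predictive mean over a 9-month window = T·E[λ|data] = 9·35/17 = 315/17.

315/17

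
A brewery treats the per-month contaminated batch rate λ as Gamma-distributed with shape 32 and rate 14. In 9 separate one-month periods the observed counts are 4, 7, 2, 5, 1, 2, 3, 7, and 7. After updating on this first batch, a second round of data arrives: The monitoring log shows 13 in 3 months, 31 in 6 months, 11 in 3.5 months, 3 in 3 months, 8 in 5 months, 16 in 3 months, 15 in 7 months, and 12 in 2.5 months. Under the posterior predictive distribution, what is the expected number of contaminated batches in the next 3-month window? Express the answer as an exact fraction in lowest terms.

Total count: 4 + 7 + 2 + 5 + 1 + 2 + 3 + 7 + 7 = 38.
Total exposure: 9 months.
After the first batch: Gamma(32 + 38, 14 + 9) = Gamma(70, 23).
Total count: 13 + 31 + 11 + 3 + 8 + 16 + 15 + 12 = 109.
Total exposure: 3 + 6 + 3.5 + 3 + 5 + 3 + 7 + 2.5 = 33 months.
After the second batch: Gamma(70 + 109, 23 + 33) = Gamma(179, 56).
Predictive mean over a 3-month window = T·E[λ|data] = 3·179/56 = 537/56.

537/56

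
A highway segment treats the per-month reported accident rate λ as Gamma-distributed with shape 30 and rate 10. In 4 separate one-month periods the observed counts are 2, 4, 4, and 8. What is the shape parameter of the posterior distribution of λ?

48

Total count: 2 + 4 + 4 + 8 = 18.
Total exposure: 4 months.
Posterior: α' = 30 + 18 = 48, β' = 10 + 4 = 14.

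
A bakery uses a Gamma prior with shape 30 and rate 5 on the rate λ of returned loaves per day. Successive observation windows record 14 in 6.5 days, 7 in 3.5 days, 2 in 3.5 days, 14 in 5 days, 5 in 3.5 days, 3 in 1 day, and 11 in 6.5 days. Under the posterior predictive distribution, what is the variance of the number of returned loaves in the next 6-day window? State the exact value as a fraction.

9288/529

Total count: 14 + 7 + 2 + 14 + 5 + 3 + 11 = 56.
Total exposure: 6.5 + 3.5 + 3.5 + 5 + 3.5 + 1 + 6.5 = 29.5 days.
Posterior: α' = 30 + 56 = 86, β' = 5 + 29.5 = 69/2.
The posterior predictive for a window of length T is Negative Binomial with variance T·α'·(β'+T)/β'² = 6·86·(81/2)/(4761/4) = 9288/529.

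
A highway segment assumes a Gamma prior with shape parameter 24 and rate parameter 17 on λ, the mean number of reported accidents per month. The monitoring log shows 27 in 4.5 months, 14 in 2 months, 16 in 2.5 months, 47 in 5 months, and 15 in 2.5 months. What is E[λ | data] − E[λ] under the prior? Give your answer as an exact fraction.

3254/1139

Total count: 27 + 14 + 16 + 47 + 15 = 119.
Total exposure: 4.5 + 2 + 2.5 + 5 + 2.5 = 16.5 months.
The Gamma prior is conjugate for the Poisson rate, so λ | data ~ Gamma(24+119, 17+16.5) = Gamma(143, 67/2).
Posterior mean = 143/(67/2) = 286/67; prior mean = 24/17 = 24/17. Difference = 286/67 − 24/17 = 3254/1139.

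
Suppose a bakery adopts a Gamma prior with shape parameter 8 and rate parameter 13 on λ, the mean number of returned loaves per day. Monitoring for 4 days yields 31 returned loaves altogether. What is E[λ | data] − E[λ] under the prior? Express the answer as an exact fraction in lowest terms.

371/221

Total count 31 over total exposure 4 days.
By Gamma–Poisson conjugacy, the posterior is Gamma(α + Σx, β + Σt) = Gamma(8 + 31, 13 + 4) = Gamma(39, 17).
Posterior mean = 39/17 = 39/17; prior mean = 8/13 = 8/13. Difference = 39/17 − 8/13 = 371/221.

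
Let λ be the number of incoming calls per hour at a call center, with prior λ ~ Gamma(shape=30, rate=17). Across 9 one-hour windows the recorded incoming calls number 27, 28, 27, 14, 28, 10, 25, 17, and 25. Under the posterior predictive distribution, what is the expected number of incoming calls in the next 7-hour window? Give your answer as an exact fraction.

Total count: 27 + 28 + 27 + 14 + 28 + 10 + 25 + 17 + 25 = 201.
Total exposure: 9 hours.
Conjugate update: add total count to the shape and total exposure to the rate, giving Gamma(231, 26).
Predictive mean over a 7-hour window = T·E[λ|data] = 7·231/26 = 1617/26.

1617/26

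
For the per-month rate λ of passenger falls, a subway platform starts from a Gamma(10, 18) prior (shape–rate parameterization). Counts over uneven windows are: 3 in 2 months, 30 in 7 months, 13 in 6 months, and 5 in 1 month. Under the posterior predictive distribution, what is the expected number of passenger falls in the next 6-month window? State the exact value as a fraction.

Total count: 3 + 30 + 13 + 5 = 51.
Total exposure: 2 + 7 + 6 + 1 = 16 months.
Posterior: α' = 10 + 51 = 61, β' = 18 + 16 = 34.
Predictive mean over a 6-month window = T·E[λ|data] = 6·61/34 = 183/17.

183/17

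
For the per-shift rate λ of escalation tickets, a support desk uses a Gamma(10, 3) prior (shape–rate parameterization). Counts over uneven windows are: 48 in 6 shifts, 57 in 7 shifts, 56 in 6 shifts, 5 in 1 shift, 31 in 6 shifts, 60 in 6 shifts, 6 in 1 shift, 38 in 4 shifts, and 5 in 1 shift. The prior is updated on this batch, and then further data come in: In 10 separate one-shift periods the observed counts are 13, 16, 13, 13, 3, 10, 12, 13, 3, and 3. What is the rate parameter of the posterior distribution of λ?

51

Total count: 48 + 57 + 56 + 5 + 31 + 60 + 6 + 38 + 5 = 306.
Total exposure: 6 + 7 + 6 + 1 + 6 + 6 + 1 + 4 + 1 = 38 shifts.
After the first batch: Gamma(10 + 306, 3 + 38) = Gamma(316, 41).
Total count: 13 + 16 + 13 + 13 + 3 + 10 + 12 + 13 + 3 + 3 = 99.
Total exposure: 10 shifts.
After the second batch: Gamma(316 + 99, 41 + 10) = Gamma(415, 51).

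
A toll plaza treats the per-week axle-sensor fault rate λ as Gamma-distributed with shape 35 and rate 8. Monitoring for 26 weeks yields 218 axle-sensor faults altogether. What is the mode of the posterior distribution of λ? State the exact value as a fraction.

126/17

Total count 218 over total exposure 26 weeks.
Gamma(α, β) with Poisson data over total exposure Σt gives posterior Gamma(α+Σx, β+Σt) = Gamma(253, 34).
Posterior mode = (α'−1)/β' = 252/34 = 126/17.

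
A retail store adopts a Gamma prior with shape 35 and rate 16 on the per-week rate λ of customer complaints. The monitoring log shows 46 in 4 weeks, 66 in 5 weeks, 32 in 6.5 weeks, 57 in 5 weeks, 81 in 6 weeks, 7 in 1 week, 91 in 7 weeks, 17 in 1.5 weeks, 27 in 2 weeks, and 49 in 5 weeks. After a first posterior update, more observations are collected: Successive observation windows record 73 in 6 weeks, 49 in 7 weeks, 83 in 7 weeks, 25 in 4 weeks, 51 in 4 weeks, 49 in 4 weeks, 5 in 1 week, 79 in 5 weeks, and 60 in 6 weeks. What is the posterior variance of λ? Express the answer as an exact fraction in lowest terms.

Total count: 46 + 66 + 32 + 57 + 81 + 7 + 91 + 17 + 27 + 49 = 473.
Total exposure: 4 + 5 + 6.5 + 5 + 6 + 1 + 7 + 1.5 + 2 + 5 = 43 weeks.
After the first batch: Gamma(35 + 473, 16 + 43) = Gamma(508, 59).
Total count: 73 + 49 + 83 + 25 + 51 + 49 + 5 + 79 + 60 = 474.
Total exposure: 6 + 7 + 7 + 4 + 4 + 4 + 1 + 5 + 6 = 44 weeks.
After the second batch: Gamma(508 + 474, 59 + 44) = Gamma(982, 103).
Posterior variance = α'/β'² = 982/10609.

982/10609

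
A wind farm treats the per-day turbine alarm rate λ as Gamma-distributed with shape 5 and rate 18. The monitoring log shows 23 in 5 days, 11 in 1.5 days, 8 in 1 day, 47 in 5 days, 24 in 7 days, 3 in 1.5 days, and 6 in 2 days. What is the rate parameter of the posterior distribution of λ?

41

Total count: 23 + 11 + 8 + 47 + 24 + 3 + 6 = 122.
Total exposure: 5 + 1.5 + 1 + 5 + 7 + 1.5 + 2 = 23 days.
Gamma(α, β) with Poisson data over total exposure Σt gives posterior Gamma(α+Σx, β+Σt) = Gamma(127, 41).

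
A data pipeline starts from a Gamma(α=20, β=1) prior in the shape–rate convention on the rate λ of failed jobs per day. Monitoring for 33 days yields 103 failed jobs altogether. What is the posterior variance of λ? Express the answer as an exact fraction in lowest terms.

Total count 103 over total exposure 33 days.
By Gamma–Poisson conjugacy, the posterior is Gamma(α + Σx, β + Σt) = Gamma(20 + 103, 1 + 33) = Gamma(123, 34).
Posterior variance = α'/β'² = 123/1156.

123/1156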